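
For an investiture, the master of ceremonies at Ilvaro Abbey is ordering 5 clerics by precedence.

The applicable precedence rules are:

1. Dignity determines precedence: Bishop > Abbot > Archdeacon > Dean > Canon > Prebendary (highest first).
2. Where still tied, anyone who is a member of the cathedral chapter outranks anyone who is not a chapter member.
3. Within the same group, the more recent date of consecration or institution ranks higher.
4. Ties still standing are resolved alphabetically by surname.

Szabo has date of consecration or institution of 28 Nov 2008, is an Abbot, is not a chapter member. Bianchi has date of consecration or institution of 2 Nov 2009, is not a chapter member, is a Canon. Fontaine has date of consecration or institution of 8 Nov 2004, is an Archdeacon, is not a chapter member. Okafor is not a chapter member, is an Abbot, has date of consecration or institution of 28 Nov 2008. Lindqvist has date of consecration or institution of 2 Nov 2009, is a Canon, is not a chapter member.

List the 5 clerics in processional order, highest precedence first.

By dignity: Okafor and Szabo (Abbot); then Fontaine (Archdeacon); then Bianchi and Lindqvist (Canon).
Okafor and Szabo are each not a chapter member, so the next rule applies.
Okafor and Szabo both have date of consecration or institution 28 Nov 2008, so the next rule applies.
Among Okafor and Szabo, alphabetically by surname: Okafor before Szabo.
Bianchi and Lindqvist are each not a chapter member, so the next rule applies.
Bianchi and Lindqvist both have date of consecration or institution 2 Nov 2009, so the next rule applies.
Among Bianchi and Lindqvist, alphabetically by surname: Bianchi before Lindqvist.
Full order: Okafor, Szabo, Fontaine, Bianchi, Lindqvist.

Okafor, Szabo, Fontaine, Bianchi, Lindqvist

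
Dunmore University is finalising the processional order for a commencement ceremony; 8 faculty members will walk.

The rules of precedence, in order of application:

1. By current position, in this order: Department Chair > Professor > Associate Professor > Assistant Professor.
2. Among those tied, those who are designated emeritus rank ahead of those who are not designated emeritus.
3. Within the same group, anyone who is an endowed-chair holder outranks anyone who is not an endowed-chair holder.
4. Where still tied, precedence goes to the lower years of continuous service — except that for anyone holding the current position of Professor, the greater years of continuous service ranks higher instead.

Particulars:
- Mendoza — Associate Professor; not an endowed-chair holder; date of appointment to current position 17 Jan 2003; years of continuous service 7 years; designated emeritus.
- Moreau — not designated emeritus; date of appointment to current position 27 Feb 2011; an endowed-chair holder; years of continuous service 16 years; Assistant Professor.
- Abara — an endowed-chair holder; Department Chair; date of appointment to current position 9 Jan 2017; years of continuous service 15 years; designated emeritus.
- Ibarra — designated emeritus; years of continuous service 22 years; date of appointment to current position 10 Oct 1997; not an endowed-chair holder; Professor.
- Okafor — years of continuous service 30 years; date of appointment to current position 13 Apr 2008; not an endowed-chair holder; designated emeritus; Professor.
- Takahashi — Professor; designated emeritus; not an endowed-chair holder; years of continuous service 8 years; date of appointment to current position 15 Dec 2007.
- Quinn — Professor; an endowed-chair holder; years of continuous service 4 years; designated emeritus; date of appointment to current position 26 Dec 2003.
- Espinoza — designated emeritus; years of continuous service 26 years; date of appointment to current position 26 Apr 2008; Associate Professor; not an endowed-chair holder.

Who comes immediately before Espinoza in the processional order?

Mendoza

By current position: Abara (Department Chair); then Quinn, Okafor, Ibarra and Takahashi (Professor); then Mendoza and Espinoza (Associate Professor); then Moreau (Assistant Professor).
Quinn, Okafor, Ibarra and Takahashi are each designated emeritus, so the next rule applies.
Among Quinn, Okafor, Ibarra and Takahashi, an endowed-chair holder before not an endowed-chair holder: Quinn (an endowed-chair holder) before Okafor, Ibarra and Takahashi (not an endowed-chair holder).
Among Okafor, Ibarra and Takahashi, by years of continuous service (higher first) (reversed rule for this group): Okafor (30 years) before Ibarra (22 years) before Takahashi (8 years).
Mendoza and Espinoza are each designated emeritus, so the next rule applies.
Mendoza and Espinoza are each not an endowed-chair holder, so the next rule applies.
Among Mendoza and Espinoza, by years of continuous service (lower first): Mendoza (7 years) before Espinoza (26 years).
Order: Abara, Quinn, Okafor, Ibarra, Takahashi, Mendoza, Espinoza, Moreau.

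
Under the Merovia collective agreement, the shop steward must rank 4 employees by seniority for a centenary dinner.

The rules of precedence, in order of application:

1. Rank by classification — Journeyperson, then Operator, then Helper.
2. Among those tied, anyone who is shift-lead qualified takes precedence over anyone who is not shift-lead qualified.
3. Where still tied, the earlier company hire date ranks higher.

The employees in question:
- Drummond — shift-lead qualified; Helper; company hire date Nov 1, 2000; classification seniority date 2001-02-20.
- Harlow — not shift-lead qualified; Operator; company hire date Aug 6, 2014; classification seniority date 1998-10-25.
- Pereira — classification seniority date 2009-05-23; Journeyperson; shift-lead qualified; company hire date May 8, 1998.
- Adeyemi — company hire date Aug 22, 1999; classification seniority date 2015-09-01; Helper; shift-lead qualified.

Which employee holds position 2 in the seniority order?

Harlow

By classification: Pereira (Journeyperson); then Harlow (Operator); then Adeyemi and Drummond (Helper).
Adeyemi and Drummond are each shift-lead qualified, so the next rule applies.
Among Adeyemi and Drummond, by company hire date (earlier first): Adeyemi (Aug 22, 1999) before Drummond (Nov 1, 2000).
Order: Pereira, Harlow, Adeyemi, Drummond.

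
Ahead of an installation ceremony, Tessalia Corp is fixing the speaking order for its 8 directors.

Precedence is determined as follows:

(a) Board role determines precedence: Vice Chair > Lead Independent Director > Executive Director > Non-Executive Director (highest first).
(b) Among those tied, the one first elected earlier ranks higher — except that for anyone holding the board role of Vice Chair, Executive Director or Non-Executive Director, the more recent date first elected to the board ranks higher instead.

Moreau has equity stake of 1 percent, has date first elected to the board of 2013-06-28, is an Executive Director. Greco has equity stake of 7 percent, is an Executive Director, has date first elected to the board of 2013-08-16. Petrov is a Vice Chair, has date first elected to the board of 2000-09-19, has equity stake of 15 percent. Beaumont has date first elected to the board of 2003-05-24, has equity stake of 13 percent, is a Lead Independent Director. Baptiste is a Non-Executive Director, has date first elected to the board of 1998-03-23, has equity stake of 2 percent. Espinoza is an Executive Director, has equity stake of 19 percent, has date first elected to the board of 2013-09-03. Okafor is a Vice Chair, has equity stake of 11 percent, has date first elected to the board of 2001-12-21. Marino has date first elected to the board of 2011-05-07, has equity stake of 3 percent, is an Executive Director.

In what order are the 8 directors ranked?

Okafor, Petrov, Beaumont, Espinoza, Greco, Moreau, Marino, Baptiste

By board role: Okafor and Petrov (Vice Chair); then Beaumont (Lead Independent Director); then Espinoza, Greco, Moreau and Marino (Executive Director); then Baptiste (Non-Executive Director).
Among Okafor and Petrov, by date first elected to the board (later first) (reversed rule for this group): Okafor (2001-12-21) before Petrov (2000-09-19).
Among Espinoza, Greco, Moreau and Marino, by date first elected to the board (later first) (reversed rule for this group): Espinoza (2013-09-03) before Greco (2013-08-16) before Moreau (2013-06-28) before Marino (2011-05-07).
Full order: Okafor, Petrov, Beaumont, Espinoza, Greco, Moreau, Marino, Baptiste.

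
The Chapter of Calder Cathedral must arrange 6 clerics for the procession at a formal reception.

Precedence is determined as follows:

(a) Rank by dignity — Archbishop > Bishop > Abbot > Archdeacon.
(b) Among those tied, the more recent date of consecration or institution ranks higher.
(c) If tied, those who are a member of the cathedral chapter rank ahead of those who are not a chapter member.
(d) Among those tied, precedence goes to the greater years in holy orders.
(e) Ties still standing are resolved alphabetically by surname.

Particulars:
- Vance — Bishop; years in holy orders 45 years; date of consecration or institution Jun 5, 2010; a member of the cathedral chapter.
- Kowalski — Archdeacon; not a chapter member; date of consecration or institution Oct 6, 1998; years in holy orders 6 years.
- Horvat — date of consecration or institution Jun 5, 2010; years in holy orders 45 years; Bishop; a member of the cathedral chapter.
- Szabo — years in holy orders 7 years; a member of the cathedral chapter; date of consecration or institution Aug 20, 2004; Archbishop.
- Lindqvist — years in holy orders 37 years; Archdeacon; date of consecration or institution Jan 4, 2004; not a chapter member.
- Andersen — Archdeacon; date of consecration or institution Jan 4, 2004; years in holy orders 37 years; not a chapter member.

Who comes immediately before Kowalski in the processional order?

By dignity: Szabo (Archbishop); then Horvat and Vance (Bishop); then Andersen, Lindqvist and Kowalski (Archdeacon).
Horvat and Vance both have date of consecration or institution Jun 5, 2010, so the next rule applies.
Horvat and Vance are each a member of the cathedral chapter, so the next rule applies.
Horvat and Vance both have years in holy orders 45 years, so the next rule applies.
Among Horvat and Vance, alphabetically by surname: Horvat before Vance.
Among Andersen, Lindqvist and Kowalski, by date of consecration or institution (later first): Andersen and Lindqvist (Jan 4, 2004) before Kowalski (Oct 6, 1998).
Andersen and Lindqvist are each not a chapter member, so the next rule applies.
Andersen and Lindqvist both have years in holy orders 37 years, so the next rule applies.
Among Andersen and Lindqvist, alphabetically by surname: Andersen before Lindqvist.
Order: Szabo, Horvat, Vance, Andersen, Lindqvist, Kowalski.

Lindqvist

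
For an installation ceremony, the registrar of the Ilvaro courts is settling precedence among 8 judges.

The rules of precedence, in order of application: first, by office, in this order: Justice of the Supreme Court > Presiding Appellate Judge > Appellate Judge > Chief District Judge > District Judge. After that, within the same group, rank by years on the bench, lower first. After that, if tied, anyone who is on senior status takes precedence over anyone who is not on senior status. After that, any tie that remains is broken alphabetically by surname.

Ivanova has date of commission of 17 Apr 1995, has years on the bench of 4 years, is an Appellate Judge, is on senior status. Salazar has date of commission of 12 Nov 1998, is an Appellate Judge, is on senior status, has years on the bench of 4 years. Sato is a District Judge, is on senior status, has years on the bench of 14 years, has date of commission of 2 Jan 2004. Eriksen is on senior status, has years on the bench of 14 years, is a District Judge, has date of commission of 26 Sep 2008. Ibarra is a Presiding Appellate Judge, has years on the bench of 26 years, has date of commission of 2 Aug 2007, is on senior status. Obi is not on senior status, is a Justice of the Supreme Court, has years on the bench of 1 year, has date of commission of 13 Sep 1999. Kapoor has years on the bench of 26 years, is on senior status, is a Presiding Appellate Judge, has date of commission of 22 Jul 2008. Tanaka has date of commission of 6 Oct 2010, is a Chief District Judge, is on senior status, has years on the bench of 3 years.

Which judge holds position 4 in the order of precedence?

By office: Obi (Justice of the Supreme Court); then Ibarra and Kapoor (Presiding Appellate Judge); then Ivanova and Salazar (Appellate Judge); then Tanaka (Chief District Judge); then Eriksen and Sato (District Judge).
Ibarra and Kapoor both have years on the bench 26 years, so the next rule applies.
Ibarra and Kapoor are each on senior status, so the next rule applies.
Among Ibarra and Kapoor, alphabetically by surname: Ibarra before Kapoor.
Ivanova and Salazar both have years on the bench 4 years, so the next rule applies.
Ivanova and Salazar are each on senior status, so the next rule applies.
Among Ivanova and Salazar, alphabetically by surname: Ivanova before Salazar.
Eriksen and Sato both have years on the bench 14 years, so the next rule applies.
Eriksen and Sato are each on senior status, so the next rule applies.
Among Eriksen and Sato, alphabetically by surname: Eriksen before Sato.
Order: Obi, Ibarra, Kapoor, Ivanova, Salazar, Tanaka, Eriksen, Sato.

Ivanova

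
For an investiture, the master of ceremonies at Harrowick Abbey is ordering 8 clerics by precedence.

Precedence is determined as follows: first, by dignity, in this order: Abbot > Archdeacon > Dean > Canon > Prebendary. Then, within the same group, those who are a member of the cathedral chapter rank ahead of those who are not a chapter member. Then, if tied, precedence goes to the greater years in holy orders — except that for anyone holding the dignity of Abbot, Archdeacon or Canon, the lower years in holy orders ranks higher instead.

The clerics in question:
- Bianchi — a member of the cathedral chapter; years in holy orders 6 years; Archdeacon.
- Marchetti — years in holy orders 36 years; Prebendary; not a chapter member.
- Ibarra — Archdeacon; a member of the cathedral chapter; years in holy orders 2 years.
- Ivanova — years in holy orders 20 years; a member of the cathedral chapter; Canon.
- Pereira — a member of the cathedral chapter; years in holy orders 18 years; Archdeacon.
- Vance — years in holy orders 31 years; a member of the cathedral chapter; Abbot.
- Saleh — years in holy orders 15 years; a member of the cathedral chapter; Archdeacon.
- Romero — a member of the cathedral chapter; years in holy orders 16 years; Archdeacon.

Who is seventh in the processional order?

By dignity: Vance (Abbot); then Ibarra, Bianchi, Saleh, Romero and Pereira (Archdeacon); then Ivanova (Canon); then Marchetti (Prebendary).
Ibarra, Bianchi, Saleh, Romero and Pereira are each a member of the cathedral chapter, so the next rule applies.
Among Ibarra, Bianchi, Saleh, Romero and Pereira, by years in holy orders (lower first) (reversed rule for this group): Ibarra (2 years) before Bianchi (6 years) before Saleh (15 years) before Romero (16 years) before Pereira (18 years).
Order: Vance, Ibarra, Bianchi, Saleh, Romero, Pereira, Ivanova, Marchetti.

Ivanova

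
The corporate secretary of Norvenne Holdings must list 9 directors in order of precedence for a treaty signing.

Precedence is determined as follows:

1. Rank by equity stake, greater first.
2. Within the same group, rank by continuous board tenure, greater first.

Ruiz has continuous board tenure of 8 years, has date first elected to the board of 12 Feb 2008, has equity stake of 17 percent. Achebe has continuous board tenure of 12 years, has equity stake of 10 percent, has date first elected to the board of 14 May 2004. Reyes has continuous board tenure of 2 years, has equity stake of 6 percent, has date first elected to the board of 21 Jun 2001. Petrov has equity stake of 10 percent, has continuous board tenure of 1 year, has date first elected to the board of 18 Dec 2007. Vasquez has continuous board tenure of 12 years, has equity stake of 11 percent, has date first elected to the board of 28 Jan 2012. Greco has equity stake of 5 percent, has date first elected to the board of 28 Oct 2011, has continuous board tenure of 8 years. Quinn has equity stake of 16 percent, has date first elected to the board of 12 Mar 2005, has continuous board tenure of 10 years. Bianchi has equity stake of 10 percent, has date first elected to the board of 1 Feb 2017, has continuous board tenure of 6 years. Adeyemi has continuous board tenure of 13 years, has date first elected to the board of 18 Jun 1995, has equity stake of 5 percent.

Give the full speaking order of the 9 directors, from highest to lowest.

By equity stake (higher first): Ruiz (17 percent); then Quinn (16 percent); then Vasquez (11 percent); then Achebe, Bianchi and Petrov (each 10 percent); then Reyes (6 percent); then Adeyemi and Greco (both 5 percent).
Among Achebe, Bianchi and Petrov, by continuous board tenure (higher first): Achebe (12 years) before Bianchi (6 years) before Petrov (1 year).
Among Adeyemi and Greco, by continuous board tenure (higher first): Adeyemi (13 years) before Greco (8 years).
Full order: Ruiz, Quinn, Vasquez, Achebe, Bianchi, Petrov, Reyes, Adeyemi, Greco.

Ruiz, Quinn, Vasquez, Achebe, Bianchi, Petrov, Reyes, Adeyemi, Greco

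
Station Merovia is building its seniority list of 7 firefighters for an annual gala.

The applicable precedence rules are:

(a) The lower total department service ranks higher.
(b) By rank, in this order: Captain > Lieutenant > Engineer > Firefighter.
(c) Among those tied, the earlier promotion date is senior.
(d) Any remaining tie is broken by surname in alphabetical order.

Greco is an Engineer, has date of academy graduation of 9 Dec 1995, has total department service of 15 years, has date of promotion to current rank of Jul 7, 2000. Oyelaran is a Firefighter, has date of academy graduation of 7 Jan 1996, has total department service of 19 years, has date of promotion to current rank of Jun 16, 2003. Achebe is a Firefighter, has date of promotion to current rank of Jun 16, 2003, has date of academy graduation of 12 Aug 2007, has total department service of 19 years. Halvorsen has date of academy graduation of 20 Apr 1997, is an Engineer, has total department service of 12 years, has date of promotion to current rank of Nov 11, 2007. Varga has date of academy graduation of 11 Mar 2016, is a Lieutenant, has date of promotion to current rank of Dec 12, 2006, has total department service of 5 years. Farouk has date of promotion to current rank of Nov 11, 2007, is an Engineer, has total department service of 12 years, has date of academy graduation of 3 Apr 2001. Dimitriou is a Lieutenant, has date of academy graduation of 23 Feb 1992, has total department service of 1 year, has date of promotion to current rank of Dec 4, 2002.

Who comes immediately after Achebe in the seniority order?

Oyelaran

By total department service (lower first): Dimitriou (1 year); then Varga (5 years); then Farouk and Halvorsen (both 12 years); then Greco (15 years); then Achebe and Oyelaran (both 19 years).
Farouk and Halvorsen are each Engineer, so the next rule applies.
Farouk and Halvorsen both have date of promotion to current rank Nov 11, 2007, so the next rule applies.
Among Farouk and Halvorsen, alphabetically by surname: Farouk before Halvorsen.
Achebe and Oyelaran are each Firefighter, so the next rule applies.
Achebe and Oyelaran both have date of promotion to current rank Jun 16, 2003, so the next rule applies.
Among Achebe and Oyelaran, alphabetically by surname: Achebe before Oyelaran.
Order: Dimitriou, Varga, Farouk, Halvorsen, Greco, Achebe, Oyelaran.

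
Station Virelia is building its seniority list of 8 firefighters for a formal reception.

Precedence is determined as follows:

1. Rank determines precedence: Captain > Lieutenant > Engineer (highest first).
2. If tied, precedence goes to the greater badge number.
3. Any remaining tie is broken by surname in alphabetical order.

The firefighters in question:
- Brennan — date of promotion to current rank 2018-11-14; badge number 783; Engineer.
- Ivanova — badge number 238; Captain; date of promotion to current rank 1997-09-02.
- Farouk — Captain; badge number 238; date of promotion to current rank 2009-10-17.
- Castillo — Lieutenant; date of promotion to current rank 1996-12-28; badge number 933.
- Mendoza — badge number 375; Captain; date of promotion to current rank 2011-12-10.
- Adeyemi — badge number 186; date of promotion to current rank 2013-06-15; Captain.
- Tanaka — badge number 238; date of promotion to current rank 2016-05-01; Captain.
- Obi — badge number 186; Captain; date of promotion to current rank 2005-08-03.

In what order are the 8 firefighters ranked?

By rank: Mendoza, Farouk, Ivanova, Tanaka, Adeyemi and Obi (Captain); then Castillo (Lieutenant); then Brennan (Engineer).
Among Mendoza, Farouk, Ivanova, Tanaka, Adeyemi and Obi, by badge number (higher first): Mendoza (375) before Farouk, Ivanova and Tanaka (238) before Adeyemi and Obi (186).
Among Farouk, Ivanova and Tanaka, alphabetically by surname: Farouk before Ivanova before Tanaka.
Among Adeyemi and Obi, alphabetically by surname: Adeyemi before Obi.
Full order: Mendoza, Farouk, Ivanova, Tanaka, Adeyemi, Obi, Castillo, Brennan.

Mendoza, Farouk, Ivanova, Tanaka, Adeyemi, Obi, Castillo, Brennan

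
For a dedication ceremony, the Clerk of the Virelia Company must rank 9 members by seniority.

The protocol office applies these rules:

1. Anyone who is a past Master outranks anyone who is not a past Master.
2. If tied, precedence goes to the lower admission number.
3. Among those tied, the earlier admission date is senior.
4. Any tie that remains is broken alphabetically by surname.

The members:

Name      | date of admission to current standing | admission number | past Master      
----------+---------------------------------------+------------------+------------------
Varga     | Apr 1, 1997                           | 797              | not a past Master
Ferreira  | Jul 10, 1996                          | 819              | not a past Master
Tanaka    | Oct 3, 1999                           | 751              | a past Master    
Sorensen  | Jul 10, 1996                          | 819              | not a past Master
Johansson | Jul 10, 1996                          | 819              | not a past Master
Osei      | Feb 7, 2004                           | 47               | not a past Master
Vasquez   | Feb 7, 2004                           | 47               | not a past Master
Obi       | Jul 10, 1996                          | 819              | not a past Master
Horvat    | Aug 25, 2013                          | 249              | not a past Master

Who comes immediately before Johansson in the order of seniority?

By the first rule: Tanaka (a past Master); then Osei, Vasquez, Horvat, Varga, Ferreira, Johansson, Obi and Sorensen (each not a past Master).
Among Osei, Vasquez, Horvat, Varga, Ferreira, Johansson, Obi and Sorensen, by admission number (lower first): Osei and Vasquez (47) before Horvat (249) before Varga (797) before Ferreira, Johansson, Obi and Sorensen (819).
Osei and Vasquez both have date of admission to current standing Feb 7, 2004, so the next rule applies.
Among Osei and Vasquez, alphabetically by surname: Osei before Vasquez.
Ferreira, Johansson, Obi and Sorensen all have date of admission to current standing Jul 10, 1996, so the next rule applies.
Among Ferreira, Johansson, Obi and Sorensen, alphabetically by surname: Ferreira before Johansson before Obi before Sorensen.
Order: Tanaka, Osei, Vasquez, Horvat, Varga, Ferreira, Johansson, Obi, Sorensen.

Ferreira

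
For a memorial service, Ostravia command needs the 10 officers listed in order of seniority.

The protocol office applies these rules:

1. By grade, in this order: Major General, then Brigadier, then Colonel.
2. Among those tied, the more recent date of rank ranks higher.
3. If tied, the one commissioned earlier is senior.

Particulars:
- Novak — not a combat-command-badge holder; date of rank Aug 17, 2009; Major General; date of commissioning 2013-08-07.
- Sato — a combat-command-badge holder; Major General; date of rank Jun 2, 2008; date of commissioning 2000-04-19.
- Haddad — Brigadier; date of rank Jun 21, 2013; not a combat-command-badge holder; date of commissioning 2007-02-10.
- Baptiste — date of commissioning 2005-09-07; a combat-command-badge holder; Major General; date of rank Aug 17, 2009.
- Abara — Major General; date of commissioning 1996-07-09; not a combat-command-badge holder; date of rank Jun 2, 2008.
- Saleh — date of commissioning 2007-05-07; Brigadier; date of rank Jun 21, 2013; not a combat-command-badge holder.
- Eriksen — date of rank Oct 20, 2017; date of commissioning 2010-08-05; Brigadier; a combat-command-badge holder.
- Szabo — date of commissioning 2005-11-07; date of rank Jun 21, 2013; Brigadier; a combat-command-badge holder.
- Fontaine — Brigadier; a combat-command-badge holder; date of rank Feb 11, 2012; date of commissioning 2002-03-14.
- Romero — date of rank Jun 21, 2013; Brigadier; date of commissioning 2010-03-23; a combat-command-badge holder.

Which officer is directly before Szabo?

By grade: Baptiste, Novak, Abara and Sato (Major General); then Eriksen, Szabo, Haddad, Saleh, Romero and Fontaine (Brigadier).
Among Baptiste, Novak, Abara and Sato, by date of rank (later first): Baptiste and Novak (Aug 17, 2009) before Abara and Sato (Jun 2, 2008).
Among Baptiste and Novak, by date of commissioning (earlier first): Baptiste (2005-09-07) before Novak (2013-08-07).
Among Abara and Sato, by date of commissioning (earlier first): Abara (1996-07-09) before Sato (2000-04-19).
Among Eriksen, Szabo, Haddad, Saleh, Romero and Fontaine, by date of rank (later first): Eriksen (Oct 20, 2017) before Szabo, Haddad, Saleh and Romero (Jun 21, 2013) before Fontaine (Feb 11, 2012).
Among Szabo, Haddad, Saleh and Romero, by date of commissioning (earlier first): Szabo (2005-11-07) before Haddad (2007-02-10) before Saleh (2007-05-07) before Romero (2010-03-23).
Order: Baptiste, Novak, Abara, Sato, Eriksen, Szabo, Haddad, Saleh, Romero, Fontaine.

Eriksen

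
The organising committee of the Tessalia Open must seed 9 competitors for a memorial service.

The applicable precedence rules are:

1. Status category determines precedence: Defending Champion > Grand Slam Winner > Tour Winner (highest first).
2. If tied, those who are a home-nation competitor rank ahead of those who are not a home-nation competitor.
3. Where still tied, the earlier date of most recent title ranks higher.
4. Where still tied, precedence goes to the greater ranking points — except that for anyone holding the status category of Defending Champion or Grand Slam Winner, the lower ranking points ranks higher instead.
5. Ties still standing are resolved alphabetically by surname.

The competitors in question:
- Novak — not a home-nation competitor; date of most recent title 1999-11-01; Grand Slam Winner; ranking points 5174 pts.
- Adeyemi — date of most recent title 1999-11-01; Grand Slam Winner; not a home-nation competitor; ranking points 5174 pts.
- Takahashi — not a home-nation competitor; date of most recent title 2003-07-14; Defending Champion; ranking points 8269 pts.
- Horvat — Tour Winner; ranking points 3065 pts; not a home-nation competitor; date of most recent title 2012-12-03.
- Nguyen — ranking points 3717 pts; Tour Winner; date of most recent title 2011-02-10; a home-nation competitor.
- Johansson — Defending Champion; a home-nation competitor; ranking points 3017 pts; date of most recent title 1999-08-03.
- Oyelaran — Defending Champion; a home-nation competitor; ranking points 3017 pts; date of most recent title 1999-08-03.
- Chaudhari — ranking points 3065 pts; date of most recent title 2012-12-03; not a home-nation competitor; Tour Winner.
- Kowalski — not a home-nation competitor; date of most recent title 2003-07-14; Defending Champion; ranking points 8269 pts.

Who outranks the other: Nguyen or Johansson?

By status category: Johansson, Oyelaran, Kowalski and Takahashi (Defending Champion); then Adeyemi and Novak (Grand Slam Winner); then Nguyen, Chaudhari and Horvat (Tour Winner).
Among Johansson, Oyelaran, Kowalski and Takahashi, a home-nation competitor before not a home-nation competitor: Johansson and Oyelaran (a home-nation competitor) before Kowalski and Takahashi (not a home-nation competitor).
Johansson and Oyelaran both have date of most recent title 1999-08-03, so the next rule applies.
Johansson and Oyelaran both have ranking points 3017 pts, so the next rule applies.
Among Johansson and Oyelaran, alphabetically by surname: Johansson before Oyelaran.
Kowalski and Takahashi both have date of most recent title 2003-07-14, so the next rule applies.
Kowalski and Takahashi both have ranking points 8269 pts, so the next rule applies.
Among Kowalski and Takahashi, alphabetically by surname: Kowalski before Takahashi.
Adeyemi and Novak are each not a home-nation competitor, so the next rule applies.
Adeyemi and Novak both have date of most recent title 1999-11-01, so the next rule applies.
Adeyemi and Novak both have ranking points 5174 pts, so the next rule applies.
Among Adeyemi and Novak, alphabetically by surname: Adeyemi before Novak.
Among Nguyen, Chaudhari and Horvat, a home-nation competitor before not a home-nation competitor: Nguyen (a home-nation competitor) before Chaudhari and Horvat (not a home-nation competitor).
Chaudhari and Horvat both have date of most recent title 2012-12-03, so the next rule applies.
Chaudhari and Horvat both have ranking points 3065 pts, so the next rule applies.
Among Chaudhari and Horvat, alphabetically by surname: Chaudhari before Horvat.
So Johansson takes precedence.

Johansson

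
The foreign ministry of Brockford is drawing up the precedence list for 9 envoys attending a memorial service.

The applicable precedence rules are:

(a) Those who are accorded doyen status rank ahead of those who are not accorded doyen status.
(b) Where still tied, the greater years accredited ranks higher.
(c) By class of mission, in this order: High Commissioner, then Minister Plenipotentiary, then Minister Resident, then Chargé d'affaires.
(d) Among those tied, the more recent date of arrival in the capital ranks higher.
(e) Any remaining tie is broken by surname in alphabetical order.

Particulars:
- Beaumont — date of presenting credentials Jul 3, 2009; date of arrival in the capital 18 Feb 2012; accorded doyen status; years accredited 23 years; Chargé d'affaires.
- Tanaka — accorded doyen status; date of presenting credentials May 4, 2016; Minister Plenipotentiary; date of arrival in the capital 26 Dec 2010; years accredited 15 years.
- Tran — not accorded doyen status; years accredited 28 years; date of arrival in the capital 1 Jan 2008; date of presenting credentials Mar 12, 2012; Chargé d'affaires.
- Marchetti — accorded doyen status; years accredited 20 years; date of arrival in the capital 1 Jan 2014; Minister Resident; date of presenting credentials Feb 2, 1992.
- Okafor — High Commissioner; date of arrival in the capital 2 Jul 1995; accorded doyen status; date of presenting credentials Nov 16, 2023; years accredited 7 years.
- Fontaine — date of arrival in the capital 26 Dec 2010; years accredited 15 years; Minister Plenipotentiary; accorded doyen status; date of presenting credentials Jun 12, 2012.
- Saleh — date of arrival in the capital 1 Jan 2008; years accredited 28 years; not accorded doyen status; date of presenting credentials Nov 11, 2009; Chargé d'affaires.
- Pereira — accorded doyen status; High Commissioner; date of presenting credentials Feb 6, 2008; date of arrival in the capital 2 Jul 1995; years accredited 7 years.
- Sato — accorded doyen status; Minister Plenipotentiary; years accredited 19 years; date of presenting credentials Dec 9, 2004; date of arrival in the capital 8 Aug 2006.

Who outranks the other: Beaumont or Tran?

By the first rule: Beaumont, Marchetti, Sato, Fontaine, Tanaka, Okafor and Pereira (each accorded doyen status); then Saleh and Tran (both not accorded doyen status).
Among Beaumont, Marchetti, Sato, Fontaine, Tanaka, Okafor and Pereira, by years accredited (higher first): Beaumont (23 years) before Marchetti (20 years) before Sato (19 years) before Fontaine and Tanaka (15 years) before Okafor and Pereira (7 years).
Fontaine and Tanaka are each Minister Plenipotentiary, so the next rule applies.
Fontaine and Tanaka both have date of arrival in the capital 26 Dec 2010, so the next rule applies.
Among Fontaine and Tanaka, alphabetically by surname: Fontaine before Tanaka.
Okafor and Pereira are each High Commissioner, so the next rule applies.
Okafor and Pereira both have date of arrival in the capital 2 Jul 1995, so the next rule applies.
Among Okafor and Pereira, alphabetically by surname: Okafor before Pereira.
Saleh and Tran both have years accredited 28 years, so the next rule applies.
Saleh and Tran are each Chargé d'affaires, so the next rule applies.
Saleh and Tran both have date of arrival in the capital 1 Jan 2008, so the next rule applies.
Among Saleh and Tran, alphabetically by surname: Saleh before Tran.
So Beaumont takes precedence.

Beaumont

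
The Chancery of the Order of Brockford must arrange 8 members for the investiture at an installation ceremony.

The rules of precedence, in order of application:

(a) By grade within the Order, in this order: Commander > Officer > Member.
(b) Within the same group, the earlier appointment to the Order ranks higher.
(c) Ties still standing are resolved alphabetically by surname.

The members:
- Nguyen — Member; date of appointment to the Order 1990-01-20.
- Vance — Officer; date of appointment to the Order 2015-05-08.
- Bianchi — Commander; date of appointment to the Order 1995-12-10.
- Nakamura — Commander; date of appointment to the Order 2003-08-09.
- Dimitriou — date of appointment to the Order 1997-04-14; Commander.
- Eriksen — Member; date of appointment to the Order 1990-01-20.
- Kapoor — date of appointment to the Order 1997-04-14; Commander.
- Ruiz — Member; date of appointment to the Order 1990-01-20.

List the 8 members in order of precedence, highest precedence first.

By grade within the Order: Bianchi, Dimitriou, Kapoor and Nakamura (Commander); then Vance (Officer); then Eriksen, Nguyen and Ruiz (Member).
Among Bianchi, Dimitriou, Kapoor and Nakamura, by date of appointment to the Order (earlier first): Bianchi (1995-12-10) before Dimitriou and Kapoor (1997-04-14) before Nakamura (2003-08-09).
Among Dimitriou and Kapoor, alphabetically by surname: Dimitriou before Kapoor.
Eriksen, Nguyen and Ruiz all have date of appointment to the Order 1990-01-20, so the next rule applies.
Among Eriksen, Nguyen and Ruiz, alphabetically by surname: Eriksen before Nguyen before Ruiz.
Full order: Bianchi, Dimitriou, Kapoor, Nakamura, Vance, Eriksen, Nguyen, Ruiz.

Bianchi, Dimitriou, Kapoor, Nakamura, Vance, Eriksen, Nguyen, Ruiz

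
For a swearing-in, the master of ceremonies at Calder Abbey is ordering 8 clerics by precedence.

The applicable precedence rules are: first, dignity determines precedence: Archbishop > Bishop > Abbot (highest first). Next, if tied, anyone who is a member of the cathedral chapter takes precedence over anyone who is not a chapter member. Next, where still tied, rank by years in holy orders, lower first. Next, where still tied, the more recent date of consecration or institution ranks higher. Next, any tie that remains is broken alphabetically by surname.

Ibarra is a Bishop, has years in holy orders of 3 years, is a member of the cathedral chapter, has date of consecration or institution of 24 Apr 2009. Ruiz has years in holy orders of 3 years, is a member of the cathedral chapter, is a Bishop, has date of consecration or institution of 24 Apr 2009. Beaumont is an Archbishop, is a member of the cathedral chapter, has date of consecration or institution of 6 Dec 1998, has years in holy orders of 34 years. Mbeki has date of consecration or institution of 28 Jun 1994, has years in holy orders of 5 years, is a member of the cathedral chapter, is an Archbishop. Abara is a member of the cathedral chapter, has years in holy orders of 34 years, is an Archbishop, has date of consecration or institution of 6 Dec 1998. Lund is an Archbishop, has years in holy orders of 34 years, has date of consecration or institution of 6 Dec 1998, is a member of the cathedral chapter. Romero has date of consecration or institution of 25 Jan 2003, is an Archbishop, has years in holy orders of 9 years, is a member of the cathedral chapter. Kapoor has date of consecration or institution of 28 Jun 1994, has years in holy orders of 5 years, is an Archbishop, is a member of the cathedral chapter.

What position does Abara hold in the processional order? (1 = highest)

4

By dignity: Kapoor, Mbeki, Romero, Abara, Beaumont and Lund (Archbishop); then Ibarra and Ruiz (Bishop).
Kapoor, Mbeki, Romero, Abara, Beaumont and Lund are each a member of the cathedral chapter, so the next rule applies.
Among Kapoor, Mbeki, Romero, Abara, Beaumont and Lund, by years in holy orders (lower first): Kapoor and Mbeki (5 years) before Romero (9 years) before Abara, Beaumont and Lund (34 years).
Kapoor and Mbeki both have date of consecration or institution 28 Jun 1994, so the next rule applies.
Among Kapoor and Mbeki, alphabetically by surname: Kapoor before Mbeki.
Abara, Beaumont and Lund all have date of consecration or institution 6 Dec 1998, so the next rule applies.
Among Abara, Beaumont and Lund, alphabetically by surname: Abara before Beaumont before Lund.
Ibarra and Ruiz are each a member of the cathedral chapter, so the next rule applies.
Ibarra and Ruiz both have years in holy orders 3 years, so the next rule applies.
Ibarra and Ruiz both have date of consecration or institution 24 Apr 2009, so the next rule applies.
Among Ibarra and Ruiz, alphabetically by surname: Ibarra before Ruiz.
Order: Kapoor, Mbeki, Romero, Abara, Beaumont, Lund, Ibarra, Ruiz. So position 4.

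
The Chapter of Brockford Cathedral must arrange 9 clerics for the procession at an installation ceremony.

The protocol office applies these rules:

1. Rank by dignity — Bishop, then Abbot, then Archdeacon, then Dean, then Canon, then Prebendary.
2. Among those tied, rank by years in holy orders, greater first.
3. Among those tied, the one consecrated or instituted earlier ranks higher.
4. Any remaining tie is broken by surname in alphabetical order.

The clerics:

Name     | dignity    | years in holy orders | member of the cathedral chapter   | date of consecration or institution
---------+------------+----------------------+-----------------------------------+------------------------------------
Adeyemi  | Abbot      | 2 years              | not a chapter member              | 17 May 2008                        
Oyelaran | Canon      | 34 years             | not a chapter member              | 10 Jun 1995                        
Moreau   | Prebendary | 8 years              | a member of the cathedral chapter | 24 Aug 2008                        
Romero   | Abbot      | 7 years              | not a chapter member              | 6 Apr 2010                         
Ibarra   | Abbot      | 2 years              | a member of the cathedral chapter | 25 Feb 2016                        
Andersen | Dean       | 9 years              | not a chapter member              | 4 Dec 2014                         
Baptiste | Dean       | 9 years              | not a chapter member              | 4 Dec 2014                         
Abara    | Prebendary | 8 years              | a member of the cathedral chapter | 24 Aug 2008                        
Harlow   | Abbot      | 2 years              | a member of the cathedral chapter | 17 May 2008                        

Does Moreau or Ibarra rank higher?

Ibarra

By dignity: Romero, Adeyemi, Harlow and Ibarra (Abbot); then Andersen and Baptiste (Dean); then Oyelaran (Canon); then Abara and Moreau (Prebendary).
Among Romero, Adeyemi, Harlow and Ibarra, by years in holy orders (higher first): Romero (7 years) before Adeyemi, Harlow and Ibarra (2 years).
Among Adeyemi, Harlow and Ibarra, by date of consecration or institution (earlier first): Adeyemi and Harlow (17 May 2008) before Ibarra (25 Feb 2016).
Among Adeyemi and Harlow, alphabetically by surname: Adeyemi before Harlow.
Andersen and Baptiste both have years in holy orders 9 years, so the next rule applies.
Andersen and Baptiste both have date of consecration or institution 4 Dec 2014, so the next rule applies.
Among Andersen and Baptiste, alphabetically by surname: Andersen before Baptiste.
Abara and Moreau both have years in holy orders 8 years, so the next rule applies.
Abara and Moreau both have date of consecration or institution 24 Aug 2008, so the next rule applies.
Among Abara and Moreau, alphabetically by surname: Abara before Moreau.
So Ibarra takes precedence.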